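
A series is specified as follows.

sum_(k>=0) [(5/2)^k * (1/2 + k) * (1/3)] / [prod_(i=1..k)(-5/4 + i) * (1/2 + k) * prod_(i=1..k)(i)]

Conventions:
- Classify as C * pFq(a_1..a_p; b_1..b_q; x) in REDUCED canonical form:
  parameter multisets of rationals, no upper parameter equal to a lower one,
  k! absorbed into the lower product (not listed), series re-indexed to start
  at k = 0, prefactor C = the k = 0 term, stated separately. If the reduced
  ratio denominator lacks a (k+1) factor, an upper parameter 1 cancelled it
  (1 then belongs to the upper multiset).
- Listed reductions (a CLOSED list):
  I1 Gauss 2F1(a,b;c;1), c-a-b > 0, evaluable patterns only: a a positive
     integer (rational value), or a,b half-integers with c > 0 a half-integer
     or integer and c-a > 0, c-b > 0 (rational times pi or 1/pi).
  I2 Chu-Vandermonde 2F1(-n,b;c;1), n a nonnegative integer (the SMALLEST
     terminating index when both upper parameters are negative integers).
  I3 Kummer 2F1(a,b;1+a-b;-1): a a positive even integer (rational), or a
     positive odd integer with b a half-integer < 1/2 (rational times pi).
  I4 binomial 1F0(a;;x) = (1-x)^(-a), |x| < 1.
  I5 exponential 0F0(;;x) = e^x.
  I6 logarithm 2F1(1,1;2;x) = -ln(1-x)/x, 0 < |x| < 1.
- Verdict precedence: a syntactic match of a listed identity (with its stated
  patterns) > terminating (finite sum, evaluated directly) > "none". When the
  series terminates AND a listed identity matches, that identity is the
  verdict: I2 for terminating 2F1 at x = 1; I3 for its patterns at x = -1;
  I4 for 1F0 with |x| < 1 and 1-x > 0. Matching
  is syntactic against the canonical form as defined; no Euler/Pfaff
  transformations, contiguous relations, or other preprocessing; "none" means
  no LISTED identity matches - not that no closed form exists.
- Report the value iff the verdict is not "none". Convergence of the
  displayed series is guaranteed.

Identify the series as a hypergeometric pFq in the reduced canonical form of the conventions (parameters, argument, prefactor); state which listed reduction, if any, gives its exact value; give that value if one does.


First insight: t_0 being 1/3, the product of the first k integers (prefactor 1/3) is k!.
Consecutive-term ratio: r(k) = (5/2) * 1 / [(k-1/4) (k+1)] - rational in k, leading ratio (5/2); with t_0 = 1/3, classification follows.

x = 5/2 here; the reduced form reads 0F1, upper {-}, lower {-1/4}, C = 1/3. Verdict: none. A 0F1 with upper {-} fits none of I1-I6 at x = 5/2; the sum runs forever.


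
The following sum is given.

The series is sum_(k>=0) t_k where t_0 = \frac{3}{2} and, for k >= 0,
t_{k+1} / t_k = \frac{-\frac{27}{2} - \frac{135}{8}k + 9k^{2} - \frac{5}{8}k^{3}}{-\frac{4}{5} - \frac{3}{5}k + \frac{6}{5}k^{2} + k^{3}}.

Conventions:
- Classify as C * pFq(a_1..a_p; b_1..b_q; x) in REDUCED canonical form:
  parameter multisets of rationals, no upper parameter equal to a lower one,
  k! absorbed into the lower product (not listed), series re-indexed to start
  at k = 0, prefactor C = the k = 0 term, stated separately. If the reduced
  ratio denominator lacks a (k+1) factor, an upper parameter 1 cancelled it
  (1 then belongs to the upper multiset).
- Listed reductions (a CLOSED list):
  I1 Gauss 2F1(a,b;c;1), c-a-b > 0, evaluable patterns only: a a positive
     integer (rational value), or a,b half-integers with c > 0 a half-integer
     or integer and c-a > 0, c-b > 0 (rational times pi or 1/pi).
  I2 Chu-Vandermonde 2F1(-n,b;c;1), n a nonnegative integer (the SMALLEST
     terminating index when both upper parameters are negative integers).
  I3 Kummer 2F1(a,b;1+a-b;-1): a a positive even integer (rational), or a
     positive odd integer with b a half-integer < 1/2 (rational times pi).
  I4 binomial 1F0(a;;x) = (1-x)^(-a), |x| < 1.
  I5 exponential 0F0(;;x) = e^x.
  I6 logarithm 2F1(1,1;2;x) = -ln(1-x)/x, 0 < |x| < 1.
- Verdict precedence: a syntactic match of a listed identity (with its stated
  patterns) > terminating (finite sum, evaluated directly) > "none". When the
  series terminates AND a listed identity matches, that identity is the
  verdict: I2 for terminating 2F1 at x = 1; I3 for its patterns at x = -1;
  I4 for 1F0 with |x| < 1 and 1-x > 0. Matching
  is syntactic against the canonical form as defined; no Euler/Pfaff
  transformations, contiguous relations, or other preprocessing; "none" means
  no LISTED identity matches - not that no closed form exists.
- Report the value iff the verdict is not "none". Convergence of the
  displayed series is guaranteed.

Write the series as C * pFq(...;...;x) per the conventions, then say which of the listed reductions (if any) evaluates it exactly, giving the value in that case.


Canonical form: C = \frac{3}{2} times 3F2 with upper {-12, -3, \frac{3}{5}}, lower {-\frac{4}{5}, 1}, x = -\frac{5}{8}. Verdict: terminating (-3 upstairs). 4 nonzero terms in all; added directly. Its exact value is \frac{96789}{256}.

Key observation: t_0 being \frac{3}{2}, factor the ratio over Q (C = 3/2): negated roots = parameters.
Consecutive-term ratio: r(k) = -\frac{5}{8} * (k-12) (k-3) (k+\frac{3}{5}) / [(k-\frac{4}{5}) (k+1) (k+1)] - poly over poly, x = -\frac{5}{8} from leading terms; C = \frac{3}{2} at k = 0.


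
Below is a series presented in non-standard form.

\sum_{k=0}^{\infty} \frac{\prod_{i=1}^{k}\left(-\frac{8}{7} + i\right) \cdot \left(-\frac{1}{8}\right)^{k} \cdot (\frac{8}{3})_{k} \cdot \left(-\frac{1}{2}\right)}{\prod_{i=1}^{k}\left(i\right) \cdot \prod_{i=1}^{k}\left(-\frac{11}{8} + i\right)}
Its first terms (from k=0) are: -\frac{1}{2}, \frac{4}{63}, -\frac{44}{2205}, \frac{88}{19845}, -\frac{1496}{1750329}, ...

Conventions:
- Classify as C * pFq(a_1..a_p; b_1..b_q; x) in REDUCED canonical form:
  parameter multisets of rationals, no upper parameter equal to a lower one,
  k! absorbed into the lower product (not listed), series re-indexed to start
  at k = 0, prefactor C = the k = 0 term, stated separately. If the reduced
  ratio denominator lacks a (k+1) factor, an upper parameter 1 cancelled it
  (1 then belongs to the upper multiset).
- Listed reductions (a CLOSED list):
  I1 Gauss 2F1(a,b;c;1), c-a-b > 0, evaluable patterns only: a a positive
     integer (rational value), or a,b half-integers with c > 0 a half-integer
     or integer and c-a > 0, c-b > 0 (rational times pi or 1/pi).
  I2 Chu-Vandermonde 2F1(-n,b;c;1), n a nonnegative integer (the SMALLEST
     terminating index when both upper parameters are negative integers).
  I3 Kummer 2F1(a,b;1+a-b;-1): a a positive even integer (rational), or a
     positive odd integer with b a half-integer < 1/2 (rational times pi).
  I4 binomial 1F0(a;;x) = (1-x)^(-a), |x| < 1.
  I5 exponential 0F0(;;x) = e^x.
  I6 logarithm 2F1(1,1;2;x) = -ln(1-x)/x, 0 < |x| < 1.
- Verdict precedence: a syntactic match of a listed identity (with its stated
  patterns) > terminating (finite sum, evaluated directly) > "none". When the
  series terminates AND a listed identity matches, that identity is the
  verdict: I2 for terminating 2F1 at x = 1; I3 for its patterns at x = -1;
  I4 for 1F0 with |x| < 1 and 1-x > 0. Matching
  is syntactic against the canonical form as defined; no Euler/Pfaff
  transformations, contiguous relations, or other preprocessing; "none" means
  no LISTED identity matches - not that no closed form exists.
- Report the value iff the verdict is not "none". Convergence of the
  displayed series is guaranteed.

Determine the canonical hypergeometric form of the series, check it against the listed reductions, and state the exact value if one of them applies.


At argument -\frac{1}{8}: a 2F1 with upper {-\frac{1}{7}, \frac{8}{3}}, lower {-\frac{3}{8}}, scaled by C = -\frac{1}{2}. Verdict: none (x = -\frac{1}{8}): each listed identity misses the multisets {-\frac{1}{7}, \frac{8}{3}} ; {-\frac{3}{8}}.

First insight: t_0 being -\frac{1}{2}, the lower running product (prefactor -1/2) is a rising factorial.
Adjacent-term ratio: r(k) = -\frac{1}{8} * (k-\frac{1}{7}) (k+\frac{8}{3}) / [(k-\frac{3}{8}) (k+1)] ; factor over Q: parameters, x = -\frac{1}{8}, and C = -\frac{1}{2}.


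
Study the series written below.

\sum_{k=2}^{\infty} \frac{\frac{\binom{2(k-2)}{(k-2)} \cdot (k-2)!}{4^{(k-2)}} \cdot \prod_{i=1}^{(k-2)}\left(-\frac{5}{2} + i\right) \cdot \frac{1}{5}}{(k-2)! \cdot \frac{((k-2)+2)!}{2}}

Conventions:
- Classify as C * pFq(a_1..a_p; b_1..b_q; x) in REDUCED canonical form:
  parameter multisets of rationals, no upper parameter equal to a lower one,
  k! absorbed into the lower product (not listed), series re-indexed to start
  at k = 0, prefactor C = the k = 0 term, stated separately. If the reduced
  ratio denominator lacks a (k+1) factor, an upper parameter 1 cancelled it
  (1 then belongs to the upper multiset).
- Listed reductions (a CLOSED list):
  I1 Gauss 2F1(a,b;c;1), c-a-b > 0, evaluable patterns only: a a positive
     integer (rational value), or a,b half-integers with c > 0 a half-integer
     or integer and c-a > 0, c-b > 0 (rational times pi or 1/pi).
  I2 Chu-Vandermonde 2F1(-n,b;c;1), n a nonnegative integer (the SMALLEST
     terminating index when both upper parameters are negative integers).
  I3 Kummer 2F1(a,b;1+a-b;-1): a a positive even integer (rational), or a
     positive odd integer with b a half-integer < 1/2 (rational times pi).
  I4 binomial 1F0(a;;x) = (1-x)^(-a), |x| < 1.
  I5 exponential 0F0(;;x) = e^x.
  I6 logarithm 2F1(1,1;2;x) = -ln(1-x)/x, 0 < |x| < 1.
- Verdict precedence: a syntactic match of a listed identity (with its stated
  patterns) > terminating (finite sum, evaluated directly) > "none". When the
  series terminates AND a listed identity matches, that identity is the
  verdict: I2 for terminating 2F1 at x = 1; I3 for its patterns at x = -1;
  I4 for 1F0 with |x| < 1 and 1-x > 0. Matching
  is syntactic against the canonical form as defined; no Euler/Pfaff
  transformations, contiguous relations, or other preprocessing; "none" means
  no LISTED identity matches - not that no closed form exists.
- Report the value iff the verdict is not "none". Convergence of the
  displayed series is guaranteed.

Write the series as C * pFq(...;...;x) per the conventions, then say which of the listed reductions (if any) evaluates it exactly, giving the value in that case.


At argument 1: a 2F1 with upper {-\frac{3}{2}, \frac{1}{2}}, lower {3}, scaled by C = \frac{1}{5}. Verdict: the half-integer Gauss pattern (I1) matches (x = 1; upper {-\frac{3}{2}, \frac{1}{2}} half-integers, c = 3 in the evaluable pattern). Sum: \frac{256}{525} / \pi.

Structural cue: t_0 being \frac{1}{5}, the running product (prefactor 1/5) telescopes to a rising factorial.
Ratio: r(k) = 1 * (k-\frac{3}{2}) (k+\frac{1}{2}) / [(k+3) (k+1)] - poly over poly, x = 1 from leading terms; C = \frac{1}{5} at k = 0.


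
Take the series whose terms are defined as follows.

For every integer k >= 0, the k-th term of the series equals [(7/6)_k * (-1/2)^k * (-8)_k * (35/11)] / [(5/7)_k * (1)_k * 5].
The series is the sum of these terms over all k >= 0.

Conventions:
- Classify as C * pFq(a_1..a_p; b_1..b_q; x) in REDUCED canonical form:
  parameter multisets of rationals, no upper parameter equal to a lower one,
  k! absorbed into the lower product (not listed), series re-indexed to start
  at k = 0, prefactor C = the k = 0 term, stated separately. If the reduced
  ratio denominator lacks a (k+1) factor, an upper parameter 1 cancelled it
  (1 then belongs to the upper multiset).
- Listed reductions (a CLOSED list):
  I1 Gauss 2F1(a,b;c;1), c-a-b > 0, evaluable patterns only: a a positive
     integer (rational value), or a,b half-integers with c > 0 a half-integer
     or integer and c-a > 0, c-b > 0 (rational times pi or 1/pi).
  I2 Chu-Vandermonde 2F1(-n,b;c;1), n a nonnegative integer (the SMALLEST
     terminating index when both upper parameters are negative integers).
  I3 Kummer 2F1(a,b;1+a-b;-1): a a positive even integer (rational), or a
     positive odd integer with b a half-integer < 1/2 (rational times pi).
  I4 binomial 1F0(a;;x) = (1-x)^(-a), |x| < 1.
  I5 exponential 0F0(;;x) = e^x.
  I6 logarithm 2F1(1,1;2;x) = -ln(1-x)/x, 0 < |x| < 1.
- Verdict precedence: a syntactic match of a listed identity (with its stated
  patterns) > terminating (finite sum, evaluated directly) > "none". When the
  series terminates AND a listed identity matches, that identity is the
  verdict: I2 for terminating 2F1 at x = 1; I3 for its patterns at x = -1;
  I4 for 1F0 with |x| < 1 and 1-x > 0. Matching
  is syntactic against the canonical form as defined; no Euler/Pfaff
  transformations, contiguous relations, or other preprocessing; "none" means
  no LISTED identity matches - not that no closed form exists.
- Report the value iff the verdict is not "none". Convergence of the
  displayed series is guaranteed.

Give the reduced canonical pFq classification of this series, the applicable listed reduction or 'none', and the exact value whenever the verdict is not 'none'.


Canonical form: C = 7/11 times 2F1 with upper {-8, 7/6}, lower {5/7}, x = -1/2. Verdict: terminating. With -8 upstairs the series is a 9-term polynomial sum; evaluated term by term. Hence: 13907996436454850093/380293974369239040.

The tell: from the first term 7/11: (1)_k (prefactor 7/11) is k! itself.
Adjacent-term ratio: r(k) = (-1/2) * (k-8) (k+7/6) / [(k+5/7) (k+1)] - rational in k. x = (-1/2); t_0 = 7/11; negate the roots.


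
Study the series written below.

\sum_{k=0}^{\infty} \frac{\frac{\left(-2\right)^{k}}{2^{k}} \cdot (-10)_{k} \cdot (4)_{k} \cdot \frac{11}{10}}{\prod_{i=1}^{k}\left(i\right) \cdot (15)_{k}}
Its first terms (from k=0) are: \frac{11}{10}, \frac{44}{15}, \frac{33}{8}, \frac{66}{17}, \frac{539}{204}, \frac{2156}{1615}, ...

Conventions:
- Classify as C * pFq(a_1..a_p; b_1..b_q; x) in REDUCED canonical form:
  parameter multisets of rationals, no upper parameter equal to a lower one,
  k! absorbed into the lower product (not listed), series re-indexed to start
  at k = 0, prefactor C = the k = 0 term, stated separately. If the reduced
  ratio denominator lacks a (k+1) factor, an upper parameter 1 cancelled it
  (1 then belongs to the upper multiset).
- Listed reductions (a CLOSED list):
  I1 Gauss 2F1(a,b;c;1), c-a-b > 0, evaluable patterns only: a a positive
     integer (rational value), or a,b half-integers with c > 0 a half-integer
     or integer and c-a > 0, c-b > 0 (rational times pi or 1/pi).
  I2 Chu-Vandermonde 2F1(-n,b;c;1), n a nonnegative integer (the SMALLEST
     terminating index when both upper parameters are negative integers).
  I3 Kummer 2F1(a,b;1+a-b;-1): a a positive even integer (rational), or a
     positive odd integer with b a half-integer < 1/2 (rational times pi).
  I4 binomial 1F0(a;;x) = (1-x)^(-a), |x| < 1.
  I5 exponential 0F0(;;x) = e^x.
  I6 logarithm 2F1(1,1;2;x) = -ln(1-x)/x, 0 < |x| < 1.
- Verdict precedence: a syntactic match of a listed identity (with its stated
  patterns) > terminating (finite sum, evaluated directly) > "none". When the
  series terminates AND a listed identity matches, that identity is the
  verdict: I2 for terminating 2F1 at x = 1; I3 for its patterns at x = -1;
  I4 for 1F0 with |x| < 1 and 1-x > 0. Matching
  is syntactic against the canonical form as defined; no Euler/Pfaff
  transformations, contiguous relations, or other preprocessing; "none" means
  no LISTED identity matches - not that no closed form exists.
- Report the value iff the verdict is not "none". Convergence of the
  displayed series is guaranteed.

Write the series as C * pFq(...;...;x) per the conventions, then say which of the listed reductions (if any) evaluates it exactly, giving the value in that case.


Prefactor \frac{11}{10}, argument -1: 2F1 with upper {-10, 4} over lower {15}. Verdict: Kummer (I3) matches (x = -1; c = 15 equals 1+a-b for upper {-10, 4}: listed pattern). Exact value: \frac{1001}{60}.

Structural cue: from the first term \frac{11}{10}: the two k-th powers (C = 11/10, x = -1) combine into one argument.
Adjacent-term ratio: r(k) = -1 * (k-10) (k+4) / [(k+15) (k+1)] - rational; roots negated = parameters, x = -1, C = \frac{11}{10}.


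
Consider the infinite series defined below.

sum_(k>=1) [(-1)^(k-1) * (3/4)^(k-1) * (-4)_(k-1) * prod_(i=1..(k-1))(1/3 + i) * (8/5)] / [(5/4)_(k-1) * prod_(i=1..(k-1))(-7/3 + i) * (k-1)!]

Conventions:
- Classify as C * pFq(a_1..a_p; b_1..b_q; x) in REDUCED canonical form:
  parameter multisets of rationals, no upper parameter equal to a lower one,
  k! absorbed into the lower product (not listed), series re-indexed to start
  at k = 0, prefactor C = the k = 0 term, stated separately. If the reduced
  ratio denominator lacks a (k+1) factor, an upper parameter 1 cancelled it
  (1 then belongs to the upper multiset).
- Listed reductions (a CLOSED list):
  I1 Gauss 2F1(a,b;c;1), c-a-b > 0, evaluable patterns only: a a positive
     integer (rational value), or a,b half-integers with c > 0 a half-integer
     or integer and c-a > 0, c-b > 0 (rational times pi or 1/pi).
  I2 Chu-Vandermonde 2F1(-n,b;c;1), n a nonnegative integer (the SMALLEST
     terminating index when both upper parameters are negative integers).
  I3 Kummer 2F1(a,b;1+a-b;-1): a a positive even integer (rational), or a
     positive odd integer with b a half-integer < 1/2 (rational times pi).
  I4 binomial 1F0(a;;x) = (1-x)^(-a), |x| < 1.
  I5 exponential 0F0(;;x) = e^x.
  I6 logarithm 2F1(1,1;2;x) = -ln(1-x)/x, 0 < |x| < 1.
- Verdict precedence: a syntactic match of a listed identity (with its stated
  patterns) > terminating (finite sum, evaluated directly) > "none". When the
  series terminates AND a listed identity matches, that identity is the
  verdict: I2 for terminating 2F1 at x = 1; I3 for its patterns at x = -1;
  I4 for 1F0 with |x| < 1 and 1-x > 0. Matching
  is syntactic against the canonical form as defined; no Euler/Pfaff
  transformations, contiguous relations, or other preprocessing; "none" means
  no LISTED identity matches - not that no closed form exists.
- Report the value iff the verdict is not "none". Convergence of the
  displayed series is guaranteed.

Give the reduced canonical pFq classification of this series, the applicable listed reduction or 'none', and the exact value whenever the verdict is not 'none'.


Key step: t_0 being 8/5, the running product (prefactor 8/5) telescopes to a rising factorial.
Term ratio: r(k) = (-3/4) * (k-4) (k+4/3) / [(k-4/3) (k+5/4) (k+1)] - rational in k. x = (-3/4); t_0 = 8/5; negate the roots.

Prefactor 8/5, argument -3/4: 2F2 with upper {-4, 4/3} over lower {-4/3, 5/4}. Verdict: terminating - no listed pattern fits, but -4 in the upper list cuts the series at k = 4; direct evaluation. Value: 125552/5525.


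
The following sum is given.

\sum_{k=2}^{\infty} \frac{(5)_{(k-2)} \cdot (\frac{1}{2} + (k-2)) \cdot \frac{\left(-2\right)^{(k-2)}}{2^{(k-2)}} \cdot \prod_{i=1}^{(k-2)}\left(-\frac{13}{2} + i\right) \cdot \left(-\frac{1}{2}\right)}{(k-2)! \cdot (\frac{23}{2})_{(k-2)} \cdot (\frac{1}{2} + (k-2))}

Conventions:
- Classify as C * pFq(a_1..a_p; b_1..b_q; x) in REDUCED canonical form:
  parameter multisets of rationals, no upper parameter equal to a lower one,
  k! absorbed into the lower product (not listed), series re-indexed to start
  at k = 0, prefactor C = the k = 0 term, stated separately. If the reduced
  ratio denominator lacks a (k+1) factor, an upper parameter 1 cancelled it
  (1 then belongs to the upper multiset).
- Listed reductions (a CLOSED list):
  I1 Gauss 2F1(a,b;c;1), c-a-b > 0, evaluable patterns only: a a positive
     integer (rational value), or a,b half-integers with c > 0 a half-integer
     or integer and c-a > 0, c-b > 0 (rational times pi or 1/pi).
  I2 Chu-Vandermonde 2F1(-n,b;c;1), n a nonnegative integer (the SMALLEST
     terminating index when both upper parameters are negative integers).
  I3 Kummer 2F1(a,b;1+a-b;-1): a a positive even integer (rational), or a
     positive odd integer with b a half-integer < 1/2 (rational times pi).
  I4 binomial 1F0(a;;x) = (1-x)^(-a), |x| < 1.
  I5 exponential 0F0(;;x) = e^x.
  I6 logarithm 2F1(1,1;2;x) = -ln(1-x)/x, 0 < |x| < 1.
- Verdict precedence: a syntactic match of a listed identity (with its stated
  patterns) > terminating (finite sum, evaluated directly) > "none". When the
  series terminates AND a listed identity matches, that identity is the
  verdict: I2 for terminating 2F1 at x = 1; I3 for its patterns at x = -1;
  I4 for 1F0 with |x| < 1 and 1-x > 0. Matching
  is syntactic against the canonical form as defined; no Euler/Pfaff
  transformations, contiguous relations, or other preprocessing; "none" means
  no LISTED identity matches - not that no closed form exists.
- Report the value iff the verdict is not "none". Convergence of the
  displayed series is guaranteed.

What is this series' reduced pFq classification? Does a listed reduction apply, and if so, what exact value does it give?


With C = -\frac{1}{2}: the canonical form is 2F1(-\frac{11}{2}, 5; \frac{23}{2}; -1). Verdict at x = -1: Kummer's theorem (I3) matches (x = -1; c = \frac{23}{2} equals 1+a-b for upper {-\frac{11}{2}, 5}: listed pattern). Exact value: \left(-\frac{43648605}{33554432}\right) \cdot \pi.

Key observation: t_0 = -\frac{1}{2} here, and the two k-th powers (C = -1/2, x = -1) combine into one argument.
Ratio: r(k) = -1 * (k-\frac{11}{2}) (k+5) / [(k+\frac{23}{2}) (k+1)] - rational in k. x = -1; t_0 = -\frac{1}{2}; negate the roots.


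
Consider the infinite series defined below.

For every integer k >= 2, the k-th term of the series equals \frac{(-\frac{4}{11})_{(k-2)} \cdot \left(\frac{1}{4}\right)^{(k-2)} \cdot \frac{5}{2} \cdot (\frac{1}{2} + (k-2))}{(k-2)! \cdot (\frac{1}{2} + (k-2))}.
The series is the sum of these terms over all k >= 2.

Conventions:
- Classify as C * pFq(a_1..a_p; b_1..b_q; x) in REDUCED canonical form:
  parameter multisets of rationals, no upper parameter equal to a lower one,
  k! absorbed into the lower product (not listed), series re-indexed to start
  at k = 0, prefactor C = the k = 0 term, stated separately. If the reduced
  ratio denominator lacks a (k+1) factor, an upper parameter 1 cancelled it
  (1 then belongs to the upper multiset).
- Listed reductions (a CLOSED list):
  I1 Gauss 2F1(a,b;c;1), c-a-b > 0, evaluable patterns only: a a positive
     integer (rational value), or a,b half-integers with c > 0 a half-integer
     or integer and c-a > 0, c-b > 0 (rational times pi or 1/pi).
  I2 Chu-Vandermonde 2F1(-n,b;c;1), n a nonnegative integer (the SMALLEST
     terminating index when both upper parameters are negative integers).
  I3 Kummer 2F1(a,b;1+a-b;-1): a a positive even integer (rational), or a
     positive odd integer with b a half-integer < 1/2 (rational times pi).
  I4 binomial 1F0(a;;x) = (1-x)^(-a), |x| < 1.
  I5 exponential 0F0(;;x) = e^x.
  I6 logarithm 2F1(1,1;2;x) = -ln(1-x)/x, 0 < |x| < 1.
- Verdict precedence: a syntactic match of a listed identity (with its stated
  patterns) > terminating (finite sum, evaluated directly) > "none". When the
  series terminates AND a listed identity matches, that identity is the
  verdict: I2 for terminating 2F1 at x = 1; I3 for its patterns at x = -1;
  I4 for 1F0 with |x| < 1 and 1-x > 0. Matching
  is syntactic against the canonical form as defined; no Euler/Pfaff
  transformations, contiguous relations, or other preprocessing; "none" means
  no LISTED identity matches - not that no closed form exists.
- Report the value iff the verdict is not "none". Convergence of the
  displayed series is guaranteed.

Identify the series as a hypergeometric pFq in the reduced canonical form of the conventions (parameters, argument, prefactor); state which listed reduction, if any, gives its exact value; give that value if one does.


The series (x = \frac{1}{4}) is 1F0: upper {-\frac{4}{11}}, lower {-}, prefactor \frac{5}{2}. Verdict: binomial (I4) fires (the 1F0 binomial series: exponent 4/11, x = \frac{1}{4}). Its exact value is \frac{5}{2} \cdot \left(\frac{3}{4}\right)^{\frac{4}{11}}.

The tell: with t_0 = \frac{5}{2}, striking the common factor k + 1/2 reduces the term (C = 5/2, x = 1/4).
Step ratio: r(k) = \frac{1}{4} * (k-\frac{4}{11}) / [(k+1)] - poly over poly, x = \frac{1}{4} from leading terms; C = \frac{5}{2} at k = 0.


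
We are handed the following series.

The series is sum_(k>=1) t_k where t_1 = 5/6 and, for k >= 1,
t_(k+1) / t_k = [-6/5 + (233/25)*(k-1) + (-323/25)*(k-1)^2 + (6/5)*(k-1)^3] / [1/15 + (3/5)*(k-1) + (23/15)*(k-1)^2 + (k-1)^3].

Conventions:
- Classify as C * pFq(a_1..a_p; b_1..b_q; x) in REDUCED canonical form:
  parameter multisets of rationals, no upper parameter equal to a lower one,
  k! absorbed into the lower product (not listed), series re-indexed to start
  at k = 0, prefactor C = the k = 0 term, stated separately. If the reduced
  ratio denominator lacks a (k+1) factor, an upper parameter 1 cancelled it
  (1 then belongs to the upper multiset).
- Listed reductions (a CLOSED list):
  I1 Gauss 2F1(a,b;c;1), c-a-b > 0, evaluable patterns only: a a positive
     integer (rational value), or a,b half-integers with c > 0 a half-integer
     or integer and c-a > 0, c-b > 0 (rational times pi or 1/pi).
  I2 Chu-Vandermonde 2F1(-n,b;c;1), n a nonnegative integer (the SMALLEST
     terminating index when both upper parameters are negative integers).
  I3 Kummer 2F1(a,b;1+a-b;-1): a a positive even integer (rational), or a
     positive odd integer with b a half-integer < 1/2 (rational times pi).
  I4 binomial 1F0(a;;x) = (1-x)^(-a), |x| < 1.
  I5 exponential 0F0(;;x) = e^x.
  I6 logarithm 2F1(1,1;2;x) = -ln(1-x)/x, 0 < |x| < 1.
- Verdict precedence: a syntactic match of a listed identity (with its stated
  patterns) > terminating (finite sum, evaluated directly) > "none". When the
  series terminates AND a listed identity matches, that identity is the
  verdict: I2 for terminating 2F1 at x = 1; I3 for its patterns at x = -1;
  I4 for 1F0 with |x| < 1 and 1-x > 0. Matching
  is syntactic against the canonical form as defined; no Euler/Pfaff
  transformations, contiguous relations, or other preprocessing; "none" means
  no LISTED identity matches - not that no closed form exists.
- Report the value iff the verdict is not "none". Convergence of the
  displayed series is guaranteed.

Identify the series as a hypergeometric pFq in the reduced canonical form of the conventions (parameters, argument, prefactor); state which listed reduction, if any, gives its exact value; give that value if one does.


This is 5/6 * 3F2(-10, -3/5, -1/6; 1/5, 1/3; 6/5) in reduced canonical form. Verdict: terminating - no listed pattern fits, but -10 in the upper list cuts the series at k = 10; direct evaluation. Exact value: -23554348008737843/2986230000000000.

Key observation: from the first term 5/6: factor the ratio over Q (C = 5/6, x = 6/5): negated roots = parameters.
Step ratio: r(k) = (6/5) * (k-10) (k-3/5) (k-1/6) / [(k+1/5) (k+1/3) (k+1)] - rational in k, leading ratio (6/5); with t_0 = 5/6, classification follows.


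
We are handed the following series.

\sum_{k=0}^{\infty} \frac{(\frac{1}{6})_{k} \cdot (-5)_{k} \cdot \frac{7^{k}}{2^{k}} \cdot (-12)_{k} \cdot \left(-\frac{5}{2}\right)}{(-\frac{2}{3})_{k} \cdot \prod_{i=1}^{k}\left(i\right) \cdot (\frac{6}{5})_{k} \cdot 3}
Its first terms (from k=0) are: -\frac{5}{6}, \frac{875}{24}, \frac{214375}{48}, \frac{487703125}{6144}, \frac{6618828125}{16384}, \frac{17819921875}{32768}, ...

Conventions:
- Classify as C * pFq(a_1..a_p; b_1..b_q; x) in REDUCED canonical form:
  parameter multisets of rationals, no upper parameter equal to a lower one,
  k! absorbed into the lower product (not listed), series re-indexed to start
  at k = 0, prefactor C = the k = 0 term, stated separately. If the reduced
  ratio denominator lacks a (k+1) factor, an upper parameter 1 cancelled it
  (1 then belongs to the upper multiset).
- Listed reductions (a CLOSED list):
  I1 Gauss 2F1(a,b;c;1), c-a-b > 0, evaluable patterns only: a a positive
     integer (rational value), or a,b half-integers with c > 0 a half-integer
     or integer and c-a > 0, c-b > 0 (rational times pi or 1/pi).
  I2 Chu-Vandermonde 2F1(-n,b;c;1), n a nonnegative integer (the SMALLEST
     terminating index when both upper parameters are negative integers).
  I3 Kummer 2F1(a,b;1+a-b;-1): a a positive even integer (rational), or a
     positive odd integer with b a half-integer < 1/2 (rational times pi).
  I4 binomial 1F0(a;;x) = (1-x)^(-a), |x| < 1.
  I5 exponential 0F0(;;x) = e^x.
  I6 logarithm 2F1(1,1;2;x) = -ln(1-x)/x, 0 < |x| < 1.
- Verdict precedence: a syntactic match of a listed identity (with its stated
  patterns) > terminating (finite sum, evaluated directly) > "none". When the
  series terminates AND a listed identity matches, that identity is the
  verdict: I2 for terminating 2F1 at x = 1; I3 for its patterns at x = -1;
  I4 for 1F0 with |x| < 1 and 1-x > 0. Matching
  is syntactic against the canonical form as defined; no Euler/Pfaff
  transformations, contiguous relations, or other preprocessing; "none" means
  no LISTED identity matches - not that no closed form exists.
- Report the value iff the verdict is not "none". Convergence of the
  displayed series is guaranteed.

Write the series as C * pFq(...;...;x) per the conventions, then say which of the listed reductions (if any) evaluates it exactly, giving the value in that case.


At argument \frac{7}{2}: a 3F2 with upper {-12, -5, \frac{1}{6}}, lower {-\frac{2}{3}, \frac{6}{5}}, scaled by C = -\frac{5}{6}. Verdict: terminating (-5 upstairs). 6 nonzero terms in all; added directly. Sum: \frac{33806175485}{32768}.

Structural cue: t_0 = -\frac{5}{6} here, and the two k-th powers (prefactor -5/6) combine into one argument.
Adjacent-term ratio: r(k) = \frac{7}{2} * (k-12) (k-5) (k+\frac{1}{6}) / [(k-\frac{2}{3}) (k+\frac{6}{5}) (k+1)] - rational; roots negated = parameters, x = \frac{7}{2}, C = -\frac{5}{6}.


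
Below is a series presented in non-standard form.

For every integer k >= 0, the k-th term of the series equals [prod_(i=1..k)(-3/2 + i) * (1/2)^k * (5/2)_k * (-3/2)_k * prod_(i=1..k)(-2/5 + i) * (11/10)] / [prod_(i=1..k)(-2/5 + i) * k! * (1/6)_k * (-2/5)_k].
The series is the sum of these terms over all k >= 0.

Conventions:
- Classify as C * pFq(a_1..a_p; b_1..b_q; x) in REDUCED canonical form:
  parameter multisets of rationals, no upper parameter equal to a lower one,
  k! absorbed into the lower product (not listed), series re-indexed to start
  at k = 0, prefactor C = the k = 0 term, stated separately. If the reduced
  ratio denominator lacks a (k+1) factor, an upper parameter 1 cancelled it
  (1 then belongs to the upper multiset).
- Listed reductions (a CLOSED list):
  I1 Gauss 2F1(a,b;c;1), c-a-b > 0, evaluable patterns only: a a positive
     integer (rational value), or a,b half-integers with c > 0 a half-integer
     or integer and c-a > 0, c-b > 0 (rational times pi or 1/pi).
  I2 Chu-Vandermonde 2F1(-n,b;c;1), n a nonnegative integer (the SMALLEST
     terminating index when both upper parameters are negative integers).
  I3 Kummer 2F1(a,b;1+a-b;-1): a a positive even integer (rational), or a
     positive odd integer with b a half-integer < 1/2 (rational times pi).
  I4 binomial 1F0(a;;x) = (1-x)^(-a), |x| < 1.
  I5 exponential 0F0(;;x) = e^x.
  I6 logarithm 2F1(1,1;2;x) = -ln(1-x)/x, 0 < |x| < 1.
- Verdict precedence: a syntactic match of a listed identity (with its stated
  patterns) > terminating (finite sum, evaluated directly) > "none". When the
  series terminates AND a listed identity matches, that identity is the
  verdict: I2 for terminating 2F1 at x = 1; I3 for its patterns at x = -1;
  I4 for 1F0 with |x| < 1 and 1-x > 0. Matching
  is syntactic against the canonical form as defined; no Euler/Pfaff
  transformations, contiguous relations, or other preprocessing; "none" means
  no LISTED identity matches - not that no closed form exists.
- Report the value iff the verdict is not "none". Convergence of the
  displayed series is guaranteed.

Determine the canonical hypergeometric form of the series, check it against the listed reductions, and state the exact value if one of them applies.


This is 11/10 * 3F2(-3/2, -1/2, 5/2; -2/5, 1/6; 1/2) in reduced canonical form. Verdict: none here - no I1-I6 shape fits x = 1/2 with lower {-2/5, 1/6}.

Key observation: t_0 = 11/10 here, and the parameter 3/5 appears in both the upper and lower lists and cancels.
Term ratio: r(k) = (1/2) * (k-3/2) (k-1/2) (k+5/2) / [(k-2/5) (k+1/6) (k+1)] - poly over poly, x = (1/2) from leading terms; C = 11/10 at k = 0.


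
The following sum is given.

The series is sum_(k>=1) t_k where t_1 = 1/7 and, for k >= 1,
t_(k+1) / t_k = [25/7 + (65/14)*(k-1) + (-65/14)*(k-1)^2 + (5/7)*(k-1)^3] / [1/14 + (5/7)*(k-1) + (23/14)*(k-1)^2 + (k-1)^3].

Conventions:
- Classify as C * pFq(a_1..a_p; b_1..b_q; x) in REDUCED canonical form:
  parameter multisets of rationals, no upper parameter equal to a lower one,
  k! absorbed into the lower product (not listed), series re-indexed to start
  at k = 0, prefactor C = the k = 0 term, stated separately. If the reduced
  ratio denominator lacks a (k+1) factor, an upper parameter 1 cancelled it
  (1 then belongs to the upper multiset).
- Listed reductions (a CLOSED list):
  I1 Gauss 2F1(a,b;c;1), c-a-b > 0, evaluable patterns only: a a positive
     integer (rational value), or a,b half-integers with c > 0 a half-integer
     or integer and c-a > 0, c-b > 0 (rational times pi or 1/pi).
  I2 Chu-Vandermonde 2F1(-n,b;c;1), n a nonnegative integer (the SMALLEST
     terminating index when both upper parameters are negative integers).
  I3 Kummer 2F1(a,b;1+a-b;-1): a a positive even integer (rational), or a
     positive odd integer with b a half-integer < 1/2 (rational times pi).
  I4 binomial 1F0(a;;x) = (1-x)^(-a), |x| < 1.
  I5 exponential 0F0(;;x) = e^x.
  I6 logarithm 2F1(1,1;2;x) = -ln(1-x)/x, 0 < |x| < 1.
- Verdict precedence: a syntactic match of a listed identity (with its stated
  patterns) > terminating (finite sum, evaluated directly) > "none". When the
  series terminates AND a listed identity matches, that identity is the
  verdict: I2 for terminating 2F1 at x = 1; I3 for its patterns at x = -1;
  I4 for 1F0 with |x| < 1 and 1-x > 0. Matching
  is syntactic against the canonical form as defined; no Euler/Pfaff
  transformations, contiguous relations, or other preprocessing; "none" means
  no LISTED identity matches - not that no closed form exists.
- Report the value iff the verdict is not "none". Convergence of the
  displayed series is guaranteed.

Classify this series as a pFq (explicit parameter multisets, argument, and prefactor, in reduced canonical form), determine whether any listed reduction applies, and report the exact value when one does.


The tell: x = (5/7) and the ratio is unreduced: k + 1/2 divides both sides (prefactor 1/7).
Adjacent-term ratio: r(k) = (5/7) * (k-5) (k-2) / [(k+1/7) (k+1)] - poly over poly, x = (5/7) from leading terms; C = 1/7 at k = 0.

At argument 5/7: a 2F1 with upper {-5, -2}, lower {1/7}, scaled by C = 1/7. Verdict: terminating - the sum ends at index 2 because -2 is a negative integer; exact evaluation follows. Hence: 227/14.


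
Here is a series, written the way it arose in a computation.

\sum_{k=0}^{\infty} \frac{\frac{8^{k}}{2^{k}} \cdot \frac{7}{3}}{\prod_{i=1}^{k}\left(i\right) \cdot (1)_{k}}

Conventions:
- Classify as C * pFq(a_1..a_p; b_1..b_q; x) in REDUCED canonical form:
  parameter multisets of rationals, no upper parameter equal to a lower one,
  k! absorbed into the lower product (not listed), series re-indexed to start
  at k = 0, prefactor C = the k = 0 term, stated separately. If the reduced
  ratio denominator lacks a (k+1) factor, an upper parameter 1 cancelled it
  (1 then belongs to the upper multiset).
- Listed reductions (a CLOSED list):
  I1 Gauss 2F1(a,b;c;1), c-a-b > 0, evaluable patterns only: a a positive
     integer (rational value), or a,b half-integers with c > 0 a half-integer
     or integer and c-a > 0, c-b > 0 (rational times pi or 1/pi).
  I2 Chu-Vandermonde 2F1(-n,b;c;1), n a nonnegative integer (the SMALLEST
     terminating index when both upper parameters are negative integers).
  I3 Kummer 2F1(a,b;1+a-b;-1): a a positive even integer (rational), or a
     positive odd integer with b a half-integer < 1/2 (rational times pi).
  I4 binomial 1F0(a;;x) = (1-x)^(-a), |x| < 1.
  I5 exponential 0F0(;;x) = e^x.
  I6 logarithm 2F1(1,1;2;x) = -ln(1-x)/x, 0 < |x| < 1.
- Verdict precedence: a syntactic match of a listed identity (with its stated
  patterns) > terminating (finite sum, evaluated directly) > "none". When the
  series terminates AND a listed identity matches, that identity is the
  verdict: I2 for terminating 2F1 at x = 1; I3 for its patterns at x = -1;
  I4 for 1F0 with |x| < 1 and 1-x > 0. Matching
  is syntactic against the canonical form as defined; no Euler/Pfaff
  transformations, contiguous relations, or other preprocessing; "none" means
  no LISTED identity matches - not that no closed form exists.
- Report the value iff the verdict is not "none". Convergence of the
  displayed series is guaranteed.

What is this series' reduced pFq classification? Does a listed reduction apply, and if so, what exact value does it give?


The series (x = 4) is 0F1: upper {-}, lower {1}, prefactor \frac{7}{3}. Verdict: none - this 0F1 at x = 4 matches no listed pattern, and upper {-} holds no stopper.

Structural cue: t_0 being \frac{7}{3}, the two k-th powers (C = 7/3, x = 4) combine into one argument.
Step ratio: r(k) = 4 * 1 / [(k+1) (k+1)] - rational in k, leading ratio 4; with t_0 = \frac{7}{3}, classification follows.


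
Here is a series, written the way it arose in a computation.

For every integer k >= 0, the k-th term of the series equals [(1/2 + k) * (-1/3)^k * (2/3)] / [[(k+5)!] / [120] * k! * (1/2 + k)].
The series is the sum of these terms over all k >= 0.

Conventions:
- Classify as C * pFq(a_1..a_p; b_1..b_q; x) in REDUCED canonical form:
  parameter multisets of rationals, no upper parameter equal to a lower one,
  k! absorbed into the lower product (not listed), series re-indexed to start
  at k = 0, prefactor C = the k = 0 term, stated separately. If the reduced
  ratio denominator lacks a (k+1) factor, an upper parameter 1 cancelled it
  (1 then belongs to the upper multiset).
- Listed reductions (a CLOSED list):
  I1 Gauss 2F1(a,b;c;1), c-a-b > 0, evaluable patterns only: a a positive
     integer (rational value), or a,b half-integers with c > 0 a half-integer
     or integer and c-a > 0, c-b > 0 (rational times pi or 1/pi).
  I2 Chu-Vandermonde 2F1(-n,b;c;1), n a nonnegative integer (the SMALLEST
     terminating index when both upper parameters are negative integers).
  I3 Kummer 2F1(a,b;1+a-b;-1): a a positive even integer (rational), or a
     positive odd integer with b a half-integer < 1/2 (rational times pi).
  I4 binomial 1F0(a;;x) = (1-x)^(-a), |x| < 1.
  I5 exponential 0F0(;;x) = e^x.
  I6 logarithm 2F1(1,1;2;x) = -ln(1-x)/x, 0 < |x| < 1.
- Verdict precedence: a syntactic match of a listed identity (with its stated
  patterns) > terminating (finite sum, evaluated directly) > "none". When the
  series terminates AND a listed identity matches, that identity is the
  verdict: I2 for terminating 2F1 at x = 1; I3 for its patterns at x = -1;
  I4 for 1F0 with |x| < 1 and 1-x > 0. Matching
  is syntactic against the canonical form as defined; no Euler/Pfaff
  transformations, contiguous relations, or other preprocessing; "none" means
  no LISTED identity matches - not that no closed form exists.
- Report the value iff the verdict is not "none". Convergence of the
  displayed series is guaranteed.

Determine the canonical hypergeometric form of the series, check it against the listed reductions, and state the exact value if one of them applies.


Prefactor 2/3, argument -1/3: 0F1 with upper {-} over lower {6}. Verdict: none. A 0F1 with upper {-} fits none of I1-I6 at x = -1/3; the sum runs forever.

Key step: t_0 being 2/3, striking the common factor k + 1/2 reduces the term (prefactor 2/3).
Adjacent-term ratio: r(k) = (-1/3) * 1 / [(k+6) (k+1)] - rational; roots negated = parameters, x = (-1/3), C = 2/3.


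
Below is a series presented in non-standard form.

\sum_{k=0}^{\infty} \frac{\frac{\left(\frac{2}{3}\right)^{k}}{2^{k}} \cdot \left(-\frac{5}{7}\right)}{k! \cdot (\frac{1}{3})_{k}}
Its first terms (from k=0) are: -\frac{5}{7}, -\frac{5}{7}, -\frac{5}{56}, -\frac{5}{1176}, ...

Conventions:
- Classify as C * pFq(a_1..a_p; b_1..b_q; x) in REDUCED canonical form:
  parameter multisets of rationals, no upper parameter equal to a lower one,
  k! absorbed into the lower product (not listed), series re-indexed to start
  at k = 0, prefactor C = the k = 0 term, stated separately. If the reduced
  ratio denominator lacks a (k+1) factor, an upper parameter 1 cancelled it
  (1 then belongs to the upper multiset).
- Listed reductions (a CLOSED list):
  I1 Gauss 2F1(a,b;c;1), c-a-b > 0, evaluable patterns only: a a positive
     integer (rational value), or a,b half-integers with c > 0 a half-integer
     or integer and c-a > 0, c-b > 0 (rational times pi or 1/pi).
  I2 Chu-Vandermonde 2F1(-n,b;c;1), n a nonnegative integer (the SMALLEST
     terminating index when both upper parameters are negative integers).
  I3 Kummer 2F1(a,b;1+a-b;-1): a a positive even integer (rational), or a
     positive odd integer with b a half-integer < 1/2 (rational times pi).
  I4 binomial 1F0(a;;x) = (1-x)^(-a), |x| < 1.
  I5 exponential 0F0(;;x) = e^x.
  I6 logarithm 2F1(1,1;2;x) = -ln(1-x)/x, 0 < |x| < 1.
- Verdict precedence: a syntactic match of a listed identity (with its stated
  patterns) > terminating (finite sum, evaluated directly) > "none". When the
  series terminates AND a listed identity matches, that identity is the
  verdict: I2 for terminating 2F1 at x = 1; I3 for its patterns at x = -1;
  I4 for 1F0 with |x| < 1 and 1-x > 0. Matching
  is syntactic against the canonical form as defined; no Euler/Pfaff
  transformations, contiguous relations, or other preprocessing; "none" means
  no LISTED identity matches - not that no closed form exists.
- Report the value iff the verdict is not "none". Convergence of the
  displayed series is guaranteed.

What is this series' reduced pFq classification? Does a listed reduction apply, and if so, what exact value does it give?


At argument \frac{1}{3}: a 0F1 with upper {-}, lower {\frac{1}{3}}, scaled by C = -\frac{5}{7}. Verdict: none (x = \frac{1}{3}): each listed identity misses the multisets {-} ; {\frac{1}{3}}.

The tell: t_0 = -\frac{5}{7} here, and the two k-th powers (prefactor -5/7) combine into one argument.
Adjacent-term ratio: r(k) = \frac{1}{3} * 1 / [(k+\frac{1}{3}) (k+1)] - rational in k, leading ratio \frac{1}{3}; with t_0 = -\frac{5}{7}, classification follows.
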